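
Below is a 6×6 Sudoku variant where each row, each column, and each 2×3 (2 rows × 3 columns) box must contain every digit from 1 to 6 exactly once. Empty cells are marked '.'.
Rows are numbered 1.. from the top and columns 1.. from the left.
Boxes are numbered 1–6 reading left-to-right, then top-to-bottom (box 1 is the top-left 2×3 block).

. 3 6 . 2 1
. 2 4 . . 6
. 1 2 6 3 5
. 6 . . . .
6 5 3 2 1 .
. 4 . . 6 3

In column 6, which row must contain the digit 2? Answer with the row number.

4

Consider where 2 can go in column 6.
row 5, column 6 is out (row 5 already has a 2).
So the only cell in column 6 that can hold 2 is row 4, column 6.
That is row 4.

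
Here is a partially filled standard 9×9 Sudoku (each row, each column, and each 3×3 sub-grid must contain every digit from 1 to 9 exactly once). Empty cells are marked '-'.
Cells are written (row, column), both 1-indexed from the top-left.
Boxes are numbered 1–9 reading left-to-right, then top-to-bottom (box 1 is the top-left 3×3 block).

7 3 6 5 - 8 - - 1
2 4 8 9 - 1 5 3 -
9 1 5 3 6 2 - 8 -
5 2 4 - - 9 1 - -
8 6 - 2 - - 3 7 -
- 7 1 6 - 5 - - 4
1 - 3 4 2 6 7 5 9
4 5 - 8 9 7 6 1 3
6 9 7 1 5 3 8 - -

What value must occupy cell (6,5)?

Cell (6,5) itself could take any of {3, 8} by direct elimination.
Consider where 8 can go in row 6.
(6,1) is out (column 1 already has a 8).
(6,7) is out (column 7 already has a 8).
(6,8) is out (column 8 already has a 8).
So the only cell in row 6 that can hold 8 is (6,5).
Therefore (6,5) = 8.

8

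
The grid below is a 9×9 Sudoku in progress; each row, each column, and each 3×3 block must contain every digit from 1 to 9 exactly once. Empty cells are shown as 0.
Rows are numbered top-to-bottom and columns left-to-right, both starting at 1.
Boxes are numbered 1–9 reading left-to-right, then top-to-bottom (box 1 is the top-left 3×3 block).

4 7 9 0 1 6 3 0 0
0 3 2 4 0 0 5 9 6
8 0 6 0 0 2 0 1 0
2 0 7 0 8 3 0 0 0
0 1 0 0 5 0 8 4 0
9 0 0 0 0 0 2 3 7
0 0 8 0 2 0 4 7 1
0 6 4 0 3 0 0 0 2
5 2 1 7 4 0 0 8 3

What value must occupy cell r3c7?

7

Row 3 already contains {1, 2, 6, 8}.
Column 7 already contains {2, 3, 4, 5, 8}.
Its 3×3 block (box 3) already contains {1, 3, 5, 6, 9}.
The only value from 1–9 not eliminated is 7, so r3c7 = 7.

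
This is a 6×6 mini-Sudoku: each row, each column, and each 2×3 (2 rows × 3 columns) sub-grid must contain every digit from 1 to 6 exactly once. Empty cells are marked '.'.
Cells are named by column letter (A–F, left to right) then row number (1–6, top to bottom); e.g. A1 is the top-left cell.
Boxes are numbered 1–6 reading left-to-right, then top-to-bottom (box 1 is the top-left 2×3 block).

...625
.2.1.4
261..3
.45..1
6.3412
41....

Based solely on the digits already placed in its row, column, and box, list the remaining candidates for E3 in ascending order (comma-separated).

Row 3 already contains {1, 2, 3, 6}.
Column E already contains {1, 2}.
Its 2×3 block (box 4) already contains {1, 3}.
Removing those from 1–6 leaves {4, 5} as the candidates for E3.

4,5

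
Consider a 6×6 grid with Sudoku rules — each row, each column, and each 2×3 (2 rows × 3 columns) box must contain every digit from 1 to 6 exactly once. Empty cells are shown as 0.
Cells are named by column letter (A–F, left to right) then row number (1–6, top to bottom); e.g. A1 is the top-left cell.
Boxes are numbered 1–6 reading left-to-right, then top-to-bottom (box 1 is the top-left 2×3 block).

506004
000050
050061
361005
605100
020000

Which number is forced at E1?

1

Cell E1 itself could take any of {1, 2, 3} by direct elimination.
Consider where 1 can go in column E.
E4 is out (row 4 already has a 1).
E5 is out (row 5 already has a 1).
E6 is out (box 6 already has a 1).
So the only cell in column E that can hold 1 is E1.
Therefore E1 = 1.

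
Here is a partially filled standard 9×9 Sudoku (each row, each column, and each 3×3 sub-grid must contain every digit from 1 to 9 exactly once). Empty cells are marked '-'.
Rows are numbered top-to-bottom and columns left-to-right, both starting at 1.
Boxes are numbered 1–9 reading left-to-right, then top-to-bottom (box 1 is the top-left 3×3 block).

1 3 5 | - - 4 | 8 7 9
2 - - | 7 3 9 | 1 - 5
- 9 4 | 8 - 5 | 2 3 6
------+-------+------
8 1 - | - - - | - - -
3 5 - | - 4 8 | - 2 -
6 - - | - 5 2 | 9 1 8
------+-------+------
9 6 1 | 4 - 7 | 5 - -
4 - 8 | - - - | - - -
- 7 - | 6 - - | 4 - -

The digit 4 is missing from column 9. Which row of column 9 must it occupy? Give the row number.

Consider where 4 can go in column 9.
R5C9 is out (row 5 already has a 4).
R7C9 is out (row 7 already has a 4).
R8C9 is out (row 8 already has a 4).
R9C9 is out (row 9 already has a 4).
So the only cell in column 9 that can hold 4 is R4C9.
That is row 4.

4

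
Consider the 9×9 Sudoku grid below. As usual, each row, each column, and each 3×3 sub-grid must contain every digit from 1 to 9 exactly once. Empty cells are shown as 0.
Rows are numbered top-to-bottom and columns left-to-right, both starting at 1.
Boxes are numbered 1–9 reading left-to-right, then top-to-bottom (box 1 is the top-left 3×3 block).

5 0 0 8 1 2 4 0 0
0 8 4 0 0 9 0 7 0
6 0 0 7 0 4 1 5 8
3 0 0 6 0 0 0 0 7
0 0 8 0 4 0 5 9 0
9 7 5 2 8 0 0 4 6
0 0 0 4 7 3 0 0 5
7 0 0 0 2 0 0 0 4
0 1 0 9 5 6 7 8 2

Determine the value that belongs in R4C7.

Cell R4C7 itself could take any of {2, 8} by direct elimination.
Consider where 8 can go in box 6.
R4C8 is out (column 8 already has a 8).
R5C9 is out (row 5 already has a 8).
R6C7 is out (row 6 already has a 8).
So the only cell in box 6 that can hold 8 is R4C7.
Therefore R4C7 = 8.

8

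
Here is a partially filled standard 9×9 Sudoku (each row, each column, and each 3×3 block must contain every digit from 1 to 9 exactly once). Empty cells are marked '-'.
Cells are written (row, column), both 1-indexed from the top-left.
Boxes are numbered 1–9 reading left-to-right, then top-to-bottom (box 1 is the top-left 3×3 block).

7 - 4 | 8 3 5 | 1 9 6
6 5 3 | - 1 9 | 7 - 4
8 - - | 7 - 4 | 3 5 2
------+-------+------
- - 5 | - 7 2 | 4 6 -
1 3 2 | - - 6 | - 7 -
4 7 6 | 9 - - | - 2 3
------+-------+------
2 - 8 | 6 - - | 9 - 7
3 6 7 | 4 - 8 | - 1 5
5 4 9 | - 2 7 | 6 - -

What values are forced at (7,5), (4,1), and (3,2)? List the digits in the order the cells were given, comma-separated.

For (7,5):
  Row 7 already contains {2, 6, 7, 8, 9}.
  Column 5 already contains {1, 2, 3, 7}.
  Its 3×3 block (box 8) already contains {2, 4, 6, 7, 8}.
  The only value from 1–9 not eliminated is 5, so (7,5) = 5.
For (4,1):
  Row 4 already contains {2, 4, 5, 6, 7}.
  Column 1 already contains {1, 2, 3, 4, 5, 6, 7, 8}.
  Its 3×3 block (box 4) already contains {1, 2, 3, 4, 5, 6, 7}.
  The only value from 1–9 not eliminated is 9, so (4,1) = 9.
For (3,2):
  Consider where 9 can go in row 3.
  (3,3) is out (column 3 already has a 9).
  (3,5) is out (box 2 already has a 9).
  So the only cell in row 3 that can hold 9 is (3,2).
  So (3,2) = 9.

5,9,9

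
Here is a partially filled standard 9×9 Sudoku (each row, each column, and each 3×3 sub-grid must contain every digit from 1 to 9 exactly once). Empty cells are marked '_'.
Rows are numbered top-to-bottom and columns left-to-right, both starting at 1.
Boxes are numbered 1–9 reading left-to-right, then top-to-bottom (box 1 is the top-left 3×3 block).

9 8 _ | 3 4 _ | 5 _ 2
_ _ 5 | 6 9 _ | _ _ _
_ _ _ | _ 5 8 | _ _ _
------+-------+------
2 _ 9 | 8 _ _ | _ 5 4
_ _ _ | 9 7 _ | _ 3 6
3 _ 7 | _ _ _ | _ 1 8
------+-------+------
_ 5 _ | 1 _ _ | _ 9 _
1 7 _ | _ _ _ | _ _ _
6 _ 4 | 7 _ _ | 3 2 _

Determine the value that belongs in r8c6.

9

Cell r8c6 itself could take any of {2, 3, 4, 5, 6, 9} by direct elimination.
Consider where 9 can go in row 8.
r8c3 is out (column 3 already has a 9). r8c4 is out (column 4 already has a 9). r8c5 is out (column 5 already has a 9). r8c7 is out (box 9 already has a 9). The remaining empty cells in row 8 are similarly blocked.
So the only cell in row 8 that can hold 9 is r8c6.
Therefore r8c6 = 9.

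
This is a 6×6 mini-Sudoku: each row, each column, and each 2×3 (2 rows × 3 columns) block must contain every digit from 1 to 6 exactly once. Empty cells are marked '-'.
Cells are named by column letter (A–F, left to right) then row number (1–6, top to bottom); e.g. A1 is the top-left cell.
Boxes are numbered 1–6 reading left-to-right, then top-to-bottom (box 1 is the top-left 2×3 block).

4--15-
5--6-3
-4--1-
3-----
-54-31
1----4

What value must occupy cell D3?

3

Cell D3 itself could take any of {2, 3, 5} by direct elimination.
Consider where 3 can go in row 3.
A3 is out (column A already has a 3).
C3 is out (box 3 already has a 3).
F3 is out (column F already has a 3).
So the only cell in row 3 that can hold 3 is D3.
Therefore D3 = 3.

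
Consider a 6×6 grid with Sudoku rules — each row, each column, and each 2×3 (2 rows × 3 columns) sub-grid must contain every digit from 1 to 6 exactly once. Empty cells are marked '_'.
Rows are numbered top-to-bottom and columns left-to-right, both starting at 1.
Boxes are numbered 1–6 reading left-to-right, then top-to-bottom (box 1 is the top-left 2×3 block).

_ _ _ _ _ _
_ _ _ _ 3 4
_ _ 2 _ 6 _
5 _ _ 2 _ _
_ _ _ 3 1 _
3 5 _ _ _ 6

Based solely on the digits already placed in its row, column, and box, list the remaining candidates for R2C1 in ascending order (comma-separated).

Row 2 already contains {3, 4}.
Column 1 already contains {3, 5}.
Its 2×3 block (box 1) already contains {}.
Removing those from 1–6 leaves {1, 2, 6} as the candidates for R2C1.

1,2,6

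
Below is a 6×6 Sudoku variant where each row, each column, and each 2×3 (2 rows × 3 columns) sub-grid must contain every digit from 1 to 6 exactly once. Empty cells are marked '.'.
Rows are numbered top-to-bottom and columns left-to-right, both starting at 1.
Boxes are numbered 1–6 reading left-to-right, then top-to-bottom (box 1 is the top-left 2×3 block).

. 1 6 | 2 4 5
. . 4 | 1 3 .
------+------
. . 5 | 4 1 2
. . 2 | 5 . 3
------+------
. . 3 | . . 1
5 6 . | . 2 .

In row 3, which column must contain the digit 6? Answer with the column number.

Consider where 6 can go in row 3.
r3c2 is out (column 2 already has a 6).
So the only cell in row 3 that can hold 6 is r3c1.
That is column 1.

1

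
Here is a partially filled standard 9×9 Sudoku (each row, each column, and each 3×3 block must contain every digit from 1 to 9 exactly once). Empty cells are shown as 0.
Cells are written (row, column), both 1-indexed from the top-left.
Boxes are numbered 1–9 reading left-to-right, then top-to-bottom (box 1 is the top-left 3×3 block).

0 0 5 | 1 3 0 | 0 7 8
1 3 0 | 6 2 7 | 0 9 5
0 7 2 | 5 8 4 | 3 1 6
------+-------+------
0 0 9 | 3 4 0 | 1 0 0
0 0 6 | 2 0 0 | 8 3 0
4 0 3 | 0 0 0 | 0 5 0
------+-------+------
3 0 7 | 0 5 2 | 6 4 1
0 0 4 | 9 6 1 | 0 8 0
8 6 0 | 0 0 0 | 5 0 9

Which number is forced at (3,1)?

9

Row 3 already contains {1, 2, 3, 4, 5, 6, 7, 8}.
Column 1 already contains {1, 3, 4, 8}.
Its 3×3 block (box 1) already contains {1, 2, 3, 5, 7}.
The only value from 1–9 not eliminated is 9, so (3,1) = 9.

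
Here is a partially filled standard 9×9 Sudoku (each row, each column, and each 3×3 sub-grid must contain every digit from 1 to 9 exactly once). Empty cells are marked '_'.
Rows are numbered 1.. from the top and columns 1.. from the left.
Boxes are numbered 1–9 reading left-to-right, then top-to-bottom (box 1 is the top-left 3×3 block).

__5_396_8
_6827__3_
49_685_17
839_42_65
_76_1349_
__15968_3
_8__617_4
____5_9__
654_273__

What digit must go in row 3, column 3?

Cell row 3, column 3 itself could take any of {2, 3} by direct elimination.
Consider where 3 can go in row 3.
row 3, column 7 is out (column 7 already has a 3).
So the only cell in row 3 that can hold 3 is row 3, column 3.
Therefore row 3, column 3 = 3.

3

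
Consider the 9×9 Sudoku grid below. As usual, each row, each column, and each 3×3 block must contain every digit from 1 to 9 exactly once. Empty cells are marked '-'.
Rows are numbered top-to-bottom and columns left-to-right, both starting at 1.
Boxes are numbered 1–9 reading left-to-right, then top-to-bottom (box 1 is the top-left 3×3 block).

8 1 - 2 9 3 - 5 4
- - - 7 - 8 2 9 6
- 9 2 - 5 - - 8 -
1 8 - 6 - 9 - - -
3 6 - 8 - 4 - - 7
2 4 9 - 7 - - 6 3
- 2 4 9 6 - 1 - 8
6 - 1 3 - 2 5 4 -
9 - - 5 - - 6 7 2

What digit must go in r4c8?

2

Row 4 already contains {1, 6, 8, 9}.
Column 8 already contains {4, 5, 6, 7, 8, 9}.
Its 3×3 block (box 6) already contains {3, 6, 7}.
The only value from 1–9 not eliminated is 2, so r4c8 = 2.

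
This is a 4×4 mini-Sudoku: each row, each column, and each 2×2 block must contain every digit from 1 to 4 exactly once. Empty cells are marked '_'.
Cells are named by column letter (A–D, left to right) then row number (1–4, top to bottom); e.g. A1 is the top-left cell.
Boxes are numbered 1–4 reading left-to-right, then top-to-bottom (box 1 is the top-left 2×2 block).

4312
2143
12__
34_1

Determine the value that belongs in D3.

Row 3 already contains {1, 2}.
Column D already contains {1, 2, 3}.
Its 2×2 block (box 4) already contains {1}.
The only value from 1–4 not eliminated is 4, so D3 = 4.

4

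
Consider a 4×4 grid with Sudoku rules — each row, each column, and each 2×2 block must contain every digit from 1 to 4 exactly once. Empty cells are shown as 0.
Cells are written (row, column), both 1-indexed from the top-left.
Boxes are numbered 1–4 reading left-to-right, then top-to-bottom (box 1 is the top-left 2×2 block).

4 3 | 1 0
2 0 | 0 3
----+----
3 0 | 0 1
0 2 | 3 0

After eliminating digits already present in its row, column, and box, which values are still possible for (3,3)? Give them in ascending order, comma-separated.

Row 3 already contains {1, 3}.
Column 3 already contains {1, 3}.
Its 2×2 block (box 4) already contains {1, 3}.
Removing those from 1–4 leaves {2, 4} as the candidates for (3,3).

2,4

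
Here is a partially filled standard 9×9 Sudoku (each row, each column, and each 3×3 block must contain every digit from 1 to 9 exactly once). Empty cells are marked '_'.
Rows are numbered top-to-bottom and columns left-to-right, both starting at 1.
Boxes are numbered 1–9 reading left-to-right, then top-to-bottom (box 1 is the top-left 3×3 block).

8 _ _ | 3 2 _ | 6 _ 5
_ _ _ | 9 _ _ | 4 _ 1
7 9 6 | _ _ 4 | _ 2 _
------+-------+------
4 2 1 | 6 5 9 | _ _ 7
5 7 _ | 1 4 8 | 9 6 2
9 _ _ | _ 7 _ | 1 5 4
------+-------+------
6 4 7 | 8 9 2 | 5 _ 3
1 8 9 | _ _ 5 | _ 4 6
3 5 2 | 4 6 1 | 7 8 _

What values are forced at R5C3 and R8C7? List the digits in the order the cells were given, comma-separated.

3,2

For R5C3:
  Row 5 already contains {1, 2, 4, 5, 6, 7, 8, 9}.
  Column 3 already contains {1, 2, 6, 7, 9}.
  Its 3×3 block (box 4) already contains {1, 2, 4, 5, 7, 9}.
  The only value from 1–9 not eliminated is 3, so R5C3 = 3.
For R8C7:
  Row 8 already contains {1, 4, 5, 6, 8, 9}.
  Column 7 already contains {1, 4, 5, 6, 7, 9}.
  Its 3×3 block (box 9) already contains {3, 4, 5, 6, 7, 8}.
  The only value from 1–9 not eliminated is 2, so R8C7 = 2.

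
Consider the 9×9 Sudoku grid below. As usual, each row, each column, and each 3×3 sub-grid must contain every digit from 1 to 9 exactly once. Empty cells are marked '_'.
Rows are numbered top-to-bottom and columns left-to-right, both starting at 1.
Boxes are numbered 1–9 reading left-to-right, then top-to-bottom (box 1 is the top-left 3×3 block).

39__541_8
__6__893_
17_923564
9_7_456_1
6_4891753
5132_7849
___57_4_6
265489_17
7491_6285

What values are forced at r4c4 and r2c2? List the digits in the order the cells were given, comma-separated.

For r4c4:
  Row 4 already contains {1, 4, 5, 6, 7, 9}.
  Column 4 already contains {1, 2, 4, 5, 8, 9}.
  Its 3×3 block (box 5) already contains {1, 2, 4, 5, 7, 8, 9}.
  The only value from 1–9 not eliminated is 3, so r4c4 = 3.
For r2c2:
  Consider where 5 can go in column 2.
  r4c2 is out (row 4 already has a 5).
  r5c2 is out (row 5 already has a 5).
  r7c2 is out (row 7 already has a 5).
  So the only cell in column 2 that can hold 5 is r2c2.
  So r2c2 = 5.

3,5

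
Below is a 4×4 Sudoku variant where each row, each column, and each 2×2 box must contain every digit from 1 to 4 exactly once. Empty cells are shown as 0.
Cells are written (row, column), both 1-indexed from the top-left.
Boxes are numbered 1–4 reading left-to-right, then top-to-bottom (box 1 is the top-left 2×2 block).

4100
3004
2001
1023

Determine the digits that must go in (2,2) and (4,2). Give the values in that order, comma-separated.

2,4

For (2,2):
  Row 2 already contains {3, 4}.
  Column 2 already contains {1}.
  Its 2×2 block (box 1) already contains {1, 3, 4}.
  The only value from 1–4 not eliminated is 2, so (2,2) = 2.
For (4,2):
  Row 4 already contains {1, 2, 3}.
  Column 2 already contains {1}.
  Its 2×2 block (box 3) already contains {1, 2}.
  The only value from 1–4 not eliminated is 4, so (4,2) = 4.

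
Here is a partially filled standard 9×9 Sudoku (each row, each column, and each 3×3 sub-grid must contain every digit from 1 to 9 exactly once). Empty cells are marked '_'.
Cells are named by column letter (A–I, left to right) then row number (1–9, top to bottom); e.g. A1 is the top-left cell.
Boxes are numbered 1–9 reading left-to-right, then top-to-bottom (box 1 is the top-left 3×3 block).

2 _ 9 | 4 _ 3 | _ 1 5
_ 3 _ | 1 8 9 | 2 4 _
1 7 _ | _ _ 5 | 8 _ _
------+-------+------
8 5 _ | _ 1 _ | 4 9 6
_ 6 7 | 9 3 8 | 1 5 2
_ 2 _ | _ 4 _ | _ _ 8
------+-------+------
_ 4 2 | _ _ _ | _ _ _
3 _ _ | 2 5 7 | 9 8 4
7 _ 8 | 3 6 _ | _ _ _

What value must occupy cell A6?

Row 6 already contains {2, 4, 8}.
Column A already contains {1, 2, 3, 7, 8}.
Its 3×3 block (box 4) already contains {2, 5, 6, 7, 8}.
The only value from 1–9 not eliminated is 9, so A6 = 9.

9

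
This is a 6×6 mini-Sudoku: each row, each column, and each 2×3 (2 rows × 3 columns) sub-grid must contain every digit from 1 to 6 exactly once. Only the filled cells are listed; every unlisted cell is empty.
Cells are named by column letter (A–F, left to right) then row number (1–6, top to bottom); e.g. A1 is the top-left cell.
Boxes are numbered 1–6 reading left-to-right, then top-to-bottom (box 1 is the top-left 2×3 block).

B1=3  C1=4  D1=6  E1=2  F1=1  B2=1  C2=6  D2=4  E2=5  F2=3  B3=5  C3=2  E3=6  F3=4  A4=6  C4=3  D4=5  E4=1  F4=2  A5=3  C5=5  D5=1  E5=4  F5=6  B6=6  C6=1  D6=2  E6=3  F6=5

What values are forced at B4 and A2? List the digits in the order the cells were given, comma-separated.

4,2

For B4:
  Row 4 already contains {1, 2, 3, 5, 6}.
  Column B already contains {1, 3, 5, 6}.
  Its 2×3 block (box 3) already contains {2, 3, 5, 6}.
  The only value from 1–6 not eliminated is 4, so B4 = 4.
For A2:
  Row 2 already contains {1, 3, 4, 5, 6}.
  Column A already contains {3, 6}.
  Its 2×3 block (box 1) already contains {1, 3, 4, 6}.
  The only value from 1–6 not eliminated is 2, so A2 = 2.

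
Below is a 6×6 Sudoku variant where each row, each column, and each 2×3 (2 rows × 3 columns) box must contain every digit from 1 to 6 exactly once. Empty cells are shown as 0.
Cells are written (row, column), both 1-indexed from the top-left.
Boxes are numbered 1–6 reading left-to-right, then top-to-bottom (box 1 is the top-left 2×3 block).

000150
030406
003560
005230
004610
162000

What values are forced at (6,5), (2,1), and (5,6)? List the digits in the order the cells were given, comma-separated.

For (6,5):
  Row 6 already contains {1, 2, 6}.
  Column 5 already contains {1, 3, 5, 6}.
  Its 2×3 block (box 6) already contains {1, 6}.
  The only value from 1–6 not eliminated is 4, so (6,5) = 4.
For (2,1):
  Consider where 5 can go in box 1.
  (1,1) is out (row 1 already has a 5).
  (1,2) is out (row 1 already has a 5).
  (1,3) is out (row 1 already has a 5).
  (2,3) is out (column 3 already has a 5).
  So the only cell in box 1 that can hold 5 is (2,1).
  So (2,1) = 5.
For (5,6):
  Consider where 2 can go in row 5.
  (5,1) is out (box 5 already has a 2).
  (5,2) is out (box 5 already has a 2).
  So the only cell in row 5 that can hold 2 is (5,6).
  So (5,6) = 2.

4,5,2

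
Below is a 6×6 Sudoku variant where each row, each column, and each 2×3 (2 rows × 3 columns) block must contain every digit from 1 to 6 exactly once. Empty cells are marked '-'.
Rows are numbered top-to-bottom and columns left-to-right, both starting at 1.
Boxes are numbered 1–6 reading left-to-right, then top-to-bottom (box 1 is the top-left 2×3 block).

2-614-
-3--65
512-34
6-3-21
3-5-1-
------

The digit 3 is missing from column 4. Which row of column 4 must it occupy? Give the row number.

Consider where 3 can go in column 4.
R2C4 is out (row 2 already has a 3).
R3C4 is out (row 3 already has a 3).
R4C4 is out (row 4 already has a 3).
R5C4 is out (row 5 already has a 3).
So the only cell in column 4 that can hold 3 is R6C4.
That is row 6.

6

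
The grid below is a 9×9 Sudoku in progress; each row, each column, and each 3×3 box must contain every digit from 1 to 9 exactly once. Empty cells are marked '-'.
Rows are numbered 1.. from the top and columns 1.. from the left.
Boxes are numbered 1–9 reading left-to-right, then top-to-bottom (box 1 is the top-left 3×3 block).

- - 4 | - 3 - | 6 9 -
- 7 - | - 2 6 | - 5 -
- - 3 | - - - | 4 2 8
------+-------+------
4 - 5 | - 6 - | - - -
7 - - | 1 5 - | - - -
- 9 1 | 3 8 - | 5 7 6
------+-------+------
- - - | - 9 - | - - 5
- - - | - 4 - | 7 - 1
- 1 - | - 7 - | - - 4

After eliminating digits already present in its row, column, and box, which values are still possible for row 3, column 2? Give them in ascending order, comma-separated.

5,6

Row 3 already contains {2, 3, 4, 8}.
Column 2 already contains {1, 7, 9}.
Its 3×3 block (box 1) already contains {3, 4, 7}.
Removing those from 1–9 leaves {5, 6} as the candidates for row 3, column 2.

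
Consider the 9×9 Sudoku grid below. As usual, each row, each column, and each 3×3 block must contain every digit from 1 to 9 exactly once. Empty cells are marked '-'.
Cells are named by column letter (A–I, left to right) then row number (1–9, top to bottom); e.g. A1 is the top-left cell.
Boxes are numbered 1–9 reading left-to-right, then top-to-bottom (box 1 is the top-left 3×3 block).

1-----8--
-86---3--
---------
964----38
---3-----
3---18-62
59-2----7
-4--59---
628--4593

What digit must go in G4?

Cell G4 itself could take any of {1, 7} by direct elimination.
Consider where 1 can go in row 4.
D4 is out (box 5 already has a 1).
E4 is out (column E already has a 1).
F4 is out (box 5 already has a 1).
So the only cell in row 4 that can hold 1 is G4.
Therefore G4 = 1.

1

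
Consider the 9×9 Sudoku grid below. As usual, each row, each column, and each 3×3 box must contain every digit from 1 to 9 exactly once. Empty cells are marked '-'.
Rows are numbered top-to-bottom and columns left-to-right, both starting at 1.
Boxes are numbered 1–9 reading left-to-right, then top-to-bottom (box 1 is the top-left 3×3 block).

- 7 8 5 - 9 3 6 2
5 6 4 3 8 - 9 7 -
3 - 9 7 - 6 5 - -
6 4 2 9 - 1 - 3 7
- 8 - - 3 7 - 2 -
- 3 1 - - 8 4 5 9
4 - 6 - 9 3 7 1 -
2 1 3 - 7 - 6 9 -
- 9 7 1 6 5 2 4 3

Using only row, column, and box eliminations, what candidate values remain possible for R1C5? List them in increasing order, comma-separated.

Row 1 already contains {2, 3, 5, 6, 7, 8, 9}.
Column 5 already contains {3, 6, 7, 8, 9}.
Its 3×3 block (box 2) already contains {3, 5, 6, 7, 8, 9}.
Removing those from 1–9 leaves {1, 4} as the candidates for R1C5.

1,4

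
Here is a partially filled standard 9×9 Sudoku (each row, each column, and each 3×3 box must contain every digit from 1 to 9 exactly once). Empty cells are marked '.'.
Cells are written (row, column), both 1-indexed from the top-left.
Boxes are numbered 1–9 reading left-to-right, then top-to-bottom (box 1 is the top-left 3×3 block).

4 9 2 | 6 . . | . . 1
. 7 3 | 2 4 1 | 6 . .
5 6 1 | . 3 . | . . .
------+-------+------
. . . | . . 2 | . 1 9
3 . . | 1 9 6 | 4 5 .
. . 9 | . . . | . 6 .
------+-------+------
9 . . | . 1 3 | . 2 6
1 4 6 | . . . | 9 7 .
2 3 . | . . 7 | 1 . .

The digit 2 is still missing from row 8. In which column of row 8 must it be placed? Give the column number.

Consider where 2 can go in row 8.
(8,4) is out (column 4 already has a 2).
(8,6) is out (column 6 already has a 2).
(8,9) is out (box 9 already has a 2).
So the only cell in row 8 that can hold 2 is (8,5).
That is column 5.

5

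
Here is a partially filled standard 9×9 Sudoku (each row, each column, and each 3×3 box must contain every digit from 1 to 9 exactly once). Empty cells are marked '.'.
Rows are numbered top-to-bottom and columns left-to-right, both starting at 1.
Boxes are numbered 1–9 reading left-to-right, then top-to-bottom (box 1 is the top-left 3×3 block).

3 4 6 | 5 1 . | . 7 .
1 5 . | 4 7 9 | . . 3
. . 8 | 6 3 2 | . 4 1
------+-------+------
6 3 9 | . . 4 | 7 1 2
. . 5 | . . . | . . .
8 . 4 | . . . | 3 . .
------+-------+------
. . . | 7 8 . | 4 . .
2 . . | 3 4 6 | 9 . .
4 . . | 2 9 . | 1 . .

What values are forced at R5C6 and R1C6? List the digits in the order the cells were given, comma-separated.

For R5C6:
  Consider where 3 can go in box 5.
  R4C4 is out (row 4 already has a 3). R4C5 is out (row 4 already has a 3). R5C4 is out (column 4 already has a 3). R5C5 is out (column 5 already has a 3). The remaining empty cells in box 5 are similarly blocked.
  So the only cell in box 5 that can hold 3 is R5C6.
  So R5C6 = 3.
For R1C6:
  Row 1 already contains {1, 3, 4, 5, 6, 7}.
  Column 6 already contains {2, 4, 6, 9}.
  Its 3×3 block (box 2) already contains {1, 2, 3, 4, 5, 6, 7, 9}.
  The only value from 1–9 not eliminated is 8, so R1C6 = 8.

3,8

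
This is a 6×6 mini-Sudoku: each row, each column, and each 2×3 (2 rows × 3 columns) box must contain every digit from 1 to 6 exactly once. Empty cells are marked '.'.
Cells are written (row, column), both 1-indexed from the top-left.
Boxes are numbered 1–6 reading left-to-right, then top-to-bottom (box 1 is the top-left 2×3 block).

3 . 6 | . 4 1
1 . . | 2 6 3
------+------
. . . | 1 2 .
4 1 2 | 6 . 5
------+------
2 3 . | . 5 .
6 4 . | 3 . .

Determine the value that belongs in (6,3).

Cell (6,3) itself could take any of {1, 5} by direct elimination.
Consider where 5 can go in box 5.
(5,3) is out (row 5 already has a 5).
So the only cell in box 5 that can hold 5 is (6,3).
Therefore (6,3) = 5.

5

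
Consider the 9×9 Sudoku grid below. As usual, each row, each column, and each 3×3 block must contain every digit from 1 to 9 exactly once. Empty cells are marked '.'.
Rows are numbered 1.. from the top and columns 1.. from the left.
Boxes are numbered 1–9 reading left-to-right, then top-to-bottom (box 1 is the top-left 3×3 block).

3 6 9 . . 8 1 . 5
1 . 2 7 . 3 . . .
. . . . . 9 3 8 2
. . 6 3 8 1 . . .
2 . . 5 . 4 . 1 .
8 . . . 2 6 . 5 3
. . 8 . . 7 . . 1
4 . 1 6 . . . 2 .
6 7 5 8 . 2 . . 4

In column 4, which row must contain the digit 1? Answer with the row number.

Consider where 1 can go in column 4.
row 1, column 4 is out (row 1 already has a 1).
row 6, column 4 is out (box 5 already has a 1).
row 7, column 4 is out (row 7 already has a 1).
So the only cell in column 4 that can hold 1 is row 3, column 4.
That is row 3.

3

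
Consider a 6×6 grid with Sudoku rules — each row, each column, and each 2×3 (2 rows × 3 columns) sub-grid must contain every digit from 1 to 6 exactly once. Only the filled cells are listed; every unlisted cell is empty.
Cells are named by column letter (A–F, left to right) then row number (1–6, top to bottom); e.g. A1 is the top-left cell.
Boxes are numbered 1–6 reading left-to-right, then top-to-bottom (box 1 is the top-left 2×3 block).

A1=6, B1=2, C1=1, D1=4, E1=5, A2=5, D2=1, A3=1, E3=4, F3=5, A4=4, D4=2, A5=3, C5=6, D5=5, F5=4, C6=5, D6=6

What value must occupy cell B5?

Row 5 already contains {3, 4, 5, 6}.
Column B already contains {2}.
Its 2×3 block (box 5) already contains {3, 5, 6}.
The only value from 1–6 not eliminated is 1, so B5 = 1.

1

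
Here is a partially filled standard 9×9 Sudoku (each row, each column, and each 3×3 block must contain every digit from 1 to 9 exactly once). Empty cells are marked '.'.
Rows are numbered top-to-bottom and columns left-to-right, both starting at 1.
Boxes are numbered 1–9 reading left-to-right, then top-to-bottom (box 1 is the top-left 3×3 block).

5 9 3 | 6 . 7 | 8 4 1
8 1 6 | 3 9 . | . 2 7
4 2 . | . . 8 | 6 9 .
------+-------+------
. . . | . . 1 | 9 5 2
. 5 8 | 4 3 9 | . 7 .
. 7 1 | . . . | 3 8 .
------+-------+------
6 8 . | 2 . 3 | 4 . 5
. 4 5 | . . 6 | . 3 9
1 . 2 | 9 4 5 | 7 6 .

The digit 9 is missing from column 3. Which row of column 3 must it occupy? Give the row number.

7

Consider where 9 can go in column 3.
r3c3 is out (row 3 already has a 9).
r4c3 is out (row 4 already has a 9).
So the only cell in column 3 that can hold 9 is r7c3.
That is row 7.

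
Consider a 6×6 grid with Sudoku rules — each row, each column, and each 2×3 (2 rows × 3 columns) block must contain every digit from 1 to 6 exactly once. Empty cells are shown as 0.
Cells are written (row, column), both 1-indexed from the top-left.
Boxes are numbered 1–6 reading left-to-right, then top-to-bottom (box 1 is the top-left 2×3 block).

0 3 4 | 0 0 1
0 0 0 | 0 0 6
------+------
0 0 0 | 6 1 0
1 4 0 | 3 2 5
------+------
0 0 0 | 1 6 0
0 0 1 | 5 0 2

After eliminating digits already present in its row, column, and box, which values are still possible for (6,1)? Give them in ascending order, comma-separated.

Row 6 already contains {1, 2, 5}.
Column 1 already contains {1}.
Its 2×3 block (box 5) already contains {1}.
Removing those from 1–6 leaves {3, 4, 6} as the candidates for (6,1).

3,4,6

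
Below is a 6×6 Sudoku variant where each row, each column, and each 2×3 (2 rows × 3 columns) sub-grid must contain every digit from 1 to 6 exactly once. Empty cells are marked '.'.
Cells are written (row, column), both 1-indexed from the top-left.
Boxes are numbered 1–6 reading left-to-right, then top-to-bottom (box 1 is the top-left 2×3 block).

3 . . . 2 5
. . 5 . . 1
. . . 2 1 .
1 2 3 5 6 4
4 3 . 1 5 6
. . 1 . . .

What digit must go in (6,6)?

2

Cell (6,6) itself could take any of {2, 3} by direct elimination.
Consider where 2 can go in box 6.
(6,4) is out (column 4 already has a 2).
(6,5) is out (column 5 already has a 2).
So the only cell in box 6 that can hold 2 is (6,6).
Therefore (6,6) = 2.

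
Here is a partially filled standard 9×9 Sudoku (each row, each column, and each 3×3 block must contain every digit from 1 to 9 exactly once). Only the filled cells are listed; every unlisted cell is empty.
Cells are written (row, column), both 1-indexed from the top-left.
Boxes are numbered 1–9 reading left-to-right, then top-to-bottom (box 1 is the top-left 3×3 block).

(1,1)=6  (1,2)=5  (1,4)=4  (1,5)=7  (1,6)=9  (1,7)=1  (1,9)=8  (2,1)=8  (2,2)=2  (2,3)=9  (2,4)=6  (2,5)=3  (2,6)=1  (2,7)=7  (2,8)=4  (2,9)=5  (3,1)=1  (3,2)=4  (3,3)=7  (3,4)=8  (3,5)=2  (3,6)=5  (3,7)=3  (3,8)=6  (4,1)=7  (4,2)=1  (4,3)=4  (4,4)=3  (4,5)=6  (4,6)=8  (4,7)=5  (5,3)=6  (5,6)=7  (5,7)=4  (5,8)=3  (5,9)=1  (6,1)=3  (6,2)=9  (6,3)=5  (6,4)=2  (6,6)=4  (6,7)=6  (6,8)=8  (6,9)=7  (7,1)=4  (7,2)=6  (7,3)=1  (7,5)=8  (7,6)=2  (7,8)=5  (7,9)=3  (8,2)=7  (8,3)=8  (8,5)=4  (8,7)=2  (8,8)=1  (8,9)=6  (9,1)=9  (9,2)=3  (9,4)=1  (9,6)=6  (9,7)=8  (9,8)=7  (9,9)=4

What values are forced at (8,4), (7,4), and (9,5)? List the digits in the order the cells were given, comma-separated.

For (8,4):
  Consider where 9 can go in row 8.
  (8,1) is out (column 1 already has a 9).
  (8,6) is out (column 6 already has a 9).
  So the only cell in row 8 that can hold 9 is (8,4).
  So (8,4) = 9.
For (7,4):
  Consider where 7 can go in box 8.
  (8,4) is out (row 8 already has a 7).
  (8,6) is out (row 8 already has a 7).
  (9,5) is out (row 9 already has a 7).
  So the only cell in box 8 that can hold 7 is (7,4).
  So (7,4) = 7.
For (9,5):
  Row 9 already contains {1, 3, 4, 6, 7, 8, 9}.
  Column 5 already contains {2, 3, 4, 6, 7, 8}.
  Its 3×3 block (box 8) already contains {1, 2, 4, 6, 8}.
  The only value from 1–9 not eliminated is 5, so (9,5) = 5.

9,7,5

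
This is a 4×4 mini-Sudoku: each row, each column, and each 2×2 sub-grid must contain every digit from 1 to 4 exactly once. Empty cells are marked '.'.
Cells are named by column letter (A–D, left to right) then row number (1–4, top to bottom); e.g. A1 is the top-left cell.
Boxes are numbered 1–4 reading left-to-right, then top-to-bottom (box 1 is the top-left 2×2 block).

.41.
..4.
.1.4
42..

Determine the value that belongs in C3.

Cell C3 itself could take any of {2, 3} by direct elimination.
Consider where 2 can go in column C.
C4 is out (row 4 already has a 2).
So the only cell in column C that can hold 2 is C3.
Therefore C3 = 2.

2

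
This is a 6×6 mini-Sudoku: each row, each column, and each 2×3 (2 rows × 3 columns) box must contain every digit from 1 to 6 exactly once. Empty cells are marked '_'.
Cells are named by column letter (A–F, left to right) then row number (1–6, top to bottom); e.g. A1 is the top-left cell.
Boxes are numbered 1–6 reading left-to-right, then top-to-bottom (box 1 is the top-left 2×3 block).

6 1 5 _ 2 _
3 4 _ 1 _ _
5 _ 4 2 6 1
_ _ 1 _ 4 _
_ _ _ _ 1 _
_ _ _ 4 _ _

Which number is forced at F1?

4

Cell F1 itself could take any of {3, 4} by direct elimination.
Consider where 4 can go in box 2.
D1 is out (column D already has a 4).
E2 is out (row 2 already has a 4).
F2 is out (row 2 already has a 4).
So the only cell in box 2 that can hold 4 is F1.
Therefore F1 = 4.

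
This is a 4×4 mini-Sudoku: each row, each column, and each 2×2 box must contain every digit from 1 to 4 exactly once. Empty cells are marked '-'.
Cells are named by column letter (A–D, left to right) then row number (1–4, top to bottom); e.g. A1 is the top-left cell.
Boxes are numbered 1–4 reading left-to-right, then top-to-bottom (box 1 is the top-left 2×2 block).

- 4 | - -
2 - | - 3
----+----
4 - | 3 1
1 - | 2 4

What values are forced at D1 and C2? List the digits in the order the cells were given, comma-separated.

For D1:
  Row 1 already contains {4}.
  Column D already contains {1, 3, 4}.
  Its 2×2 block (box 2) already contains {3}.
  The only value from 1–4 not eliminated is 2, so D1 = 2.
For C2:
  Consider where 4 can go in column C.
  C1 is out (row 1 already has a 4).
  So the only cell in column C that can hold 4 is C2.
  So C2 = 4.

2,4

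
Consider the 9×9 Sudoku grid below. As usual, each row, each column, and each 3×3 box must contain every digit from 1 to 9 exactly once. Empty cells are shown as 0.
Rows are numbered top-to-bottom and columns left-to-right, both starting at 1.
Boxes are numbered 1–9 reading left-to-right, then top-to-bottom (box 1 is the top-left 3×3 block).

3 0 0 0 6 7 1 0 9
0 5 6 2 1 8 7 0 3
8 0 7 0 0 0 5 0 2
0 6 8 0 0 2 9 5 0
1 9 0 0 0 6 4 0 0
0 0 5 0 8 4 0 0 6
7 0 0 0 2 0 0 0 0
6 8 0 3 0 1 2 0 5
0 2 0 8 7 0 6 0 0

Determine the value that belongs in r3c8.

Cell r3c8 itself could take any of {4, 6} by direct elimination.
Consider where 6 can go in box 3.
r1c8 is out (row 1 already has a 6).
r2c8 is out (row 2 already has a 6).
So the only cell in box 3 that can hold 6 is r3c8.
Therefore r3c8 = 6.

6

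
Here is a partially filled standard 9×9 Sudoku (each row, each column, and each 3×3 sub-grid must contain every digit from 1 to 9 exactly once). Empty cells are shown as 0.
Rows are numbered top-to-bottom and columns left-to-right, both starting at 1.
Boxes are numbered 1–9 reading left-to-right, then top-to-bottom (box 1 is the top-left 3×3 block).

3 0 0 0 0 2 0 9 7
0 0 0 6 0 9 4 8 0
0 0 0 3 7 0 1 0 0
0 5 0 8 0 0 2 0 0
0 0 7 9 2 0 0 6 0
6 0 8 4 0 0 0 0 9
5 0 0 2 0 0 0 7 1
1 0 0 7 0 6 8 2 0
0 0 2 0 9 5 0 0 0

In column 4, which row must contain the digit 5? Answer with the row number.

1

Consider where 5 can go in column 4.
r9c4 is out (row 9 already has a 5).
So the only cell in column 4 that can hold 5 is r1c4.
That is row 1.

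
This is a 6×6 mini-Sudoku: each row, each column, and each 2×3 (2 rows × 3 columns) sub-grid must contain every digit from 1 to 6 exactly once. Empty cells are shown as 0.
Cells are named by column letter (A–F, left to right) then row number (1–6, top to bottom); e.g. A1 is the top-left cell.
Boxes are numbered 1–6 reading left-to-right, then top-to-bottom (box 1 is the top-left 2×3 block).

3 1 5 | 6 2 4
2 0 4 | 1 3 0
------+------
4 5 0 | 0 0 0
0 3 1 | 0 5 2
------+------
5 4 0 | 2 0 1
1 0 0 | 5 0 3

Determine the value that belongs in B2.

Row 2 already contains {1, 2, 3, 4}.
Column B already contains {1, 3, 4, 5}.
Its 2×3 block (box 1) already contains {1, 2, 3, 4, 5}.
The only value from 1–6 not eliminated is 6, so B2 = 6.

6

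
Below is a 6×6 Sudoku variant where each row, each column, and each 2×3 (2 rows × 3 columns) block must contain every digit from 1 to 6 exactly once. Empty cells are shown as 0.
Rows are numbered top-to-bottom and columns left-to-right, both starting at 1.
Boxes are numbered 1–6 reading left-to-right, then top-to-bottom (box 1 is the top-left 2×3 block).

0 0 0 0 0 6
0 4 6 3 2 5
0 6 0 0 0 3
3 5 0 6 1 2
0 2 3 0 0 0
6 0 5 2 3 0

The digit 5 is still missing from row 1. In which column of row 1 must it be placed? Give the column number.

Consider where 5 can go in row 1.
R1C2 is out (column 2 already has a 5).
R1C3 is out (column 3 already has a 5).
R1C4 is out (box 2 already has a 5).
R1C5 is out (box 2 already has a 5).
So the only cell in row 1 that can hold 5 is R1C1.
That is column 1.

1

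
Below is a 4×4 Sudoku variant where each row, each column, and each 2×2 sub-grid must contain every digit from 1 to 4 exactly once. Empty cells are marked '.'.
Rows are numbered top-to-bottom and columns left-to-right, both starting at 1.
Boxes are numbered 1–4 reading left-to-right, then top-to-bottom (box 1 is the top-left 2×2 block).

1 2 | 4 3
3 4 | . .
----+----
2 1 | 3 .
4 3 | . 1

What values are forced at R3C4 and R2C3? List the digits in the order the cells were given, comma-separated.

For R3C4:
  Row 3 already contains {1, 2, 3}.
  Column 4 already contains {1, 3}.
  Its 2×2 block (box 4) already contains {1, 3}.
  The only value from 1–4 not eliminated is 4, so R3C4 = 4.
For R2C3:
  Consider where 1 can go in row 2.
  R2C4 is out (column 4 already has a 1).
  So the only cell in row 2 that can hold 1 is R2C3.
  So R2C3 = 1.

4,1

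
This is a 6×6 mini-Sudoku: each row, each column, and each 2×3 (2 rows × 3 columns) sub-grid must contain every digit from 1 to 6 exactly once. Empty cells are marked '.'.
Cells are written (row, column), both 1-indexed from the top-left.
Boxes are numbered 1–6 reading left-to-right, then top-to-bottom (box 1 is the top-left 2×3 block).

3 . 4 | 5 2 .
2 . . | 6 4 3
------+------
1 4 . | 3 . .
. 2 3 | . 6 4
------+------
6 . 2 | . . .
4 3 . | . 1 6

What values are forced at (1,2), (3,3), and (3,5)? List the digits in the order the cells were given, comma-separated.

For (1,2):
  Consider where 6 can go in row 1.
  (1,6) is out (column 6 already has a 6).
  So the only cell in row 1 that can hold 6 is (1,2).
  So (1,2) = 6.
For (3,3):
  Consider where 6 can go in row 3.
  (3,5) is out (column 5 already has a 6).
  (3,6) is out (column 6 already has a 6).
  So the only cell in row 3 that can hold 6 is (3,3).
  So (3,3) = 6.
For (3,5):
  Row 3 already contains {1, 3, 4}.
  Column 5 already contains {1, 2, 4, 6}.
  Its 2×3 block (box 4) already contains {3, 4, 6}.
  The only value from 1–6 not eliminated is 5, so (3,5) = 5.

6,6,5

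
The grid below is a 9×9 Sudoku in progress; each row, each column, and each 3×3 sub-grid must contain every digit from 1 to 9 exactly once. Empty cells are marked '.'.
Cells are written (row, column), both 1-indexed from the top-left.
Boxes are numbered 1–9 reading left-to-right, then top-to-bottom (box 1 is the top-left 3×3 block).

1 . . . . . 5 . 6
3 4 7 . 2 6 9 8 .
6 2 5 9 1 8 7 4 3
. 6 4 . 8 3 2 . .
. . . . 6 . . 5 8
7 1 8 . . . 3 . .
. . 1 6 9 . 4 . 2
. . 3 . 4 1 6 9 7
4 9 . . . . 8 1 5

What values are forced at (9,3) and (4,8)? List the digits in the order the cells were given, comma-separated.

6,7

For (9,3):
  Consider where 6 can go in row 9.
  (9,4) is out (column 4 already has a 6).
  (9,5) is out (column 5 already has a 6).
  (9,6) is out (column 6 already has a 6).
  So the only cell in row 9 that can hold 6 is (9,3).
  So (9,3) = 6.
For (4,8):
  Row 4 already contains {2, 3, 4, 6, 8}.
  Column 8 already contains {1, 4, 5, 8, 9}.
  Its 3×3 block (box 6) already contains {2, 3, 5, 8}.
  The only value from 1–9 not eliminated is 7, so (4,8) = 7.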